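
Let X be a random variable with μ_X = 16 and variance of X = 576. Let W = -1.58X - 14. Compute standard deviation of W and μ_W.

standard deviation of W = 37.92, μ_W = -39.28

W = -1.58X - 14 is linear with a = -1.58, b = -14.
standard deviation of X = √576 = 24.
standard deviation of W = |a|·standard deviation of X = |-1.58|·24 = 37.92.
μ_W = a·μ_X + b = (-1.58)·16 + (-14) = -39.28.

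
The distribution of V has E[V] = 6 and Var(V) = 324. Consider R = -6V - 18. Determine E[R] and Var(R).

E[R] = -54, Var(R) = 11664

R = -6V - 18 is linear with a = -6, b = -18.
E[R] = a·E[V] + b = (-6)·6 + (-18) = -54.
Var(R) = a²·Var(V) = (-6)²·324 = 11664 (the additive constant -18 does not affect variance).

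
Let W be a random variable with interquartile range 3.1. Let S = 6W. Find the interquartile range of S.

Under S = aW + b, IQR(S) = |a|·IQR(W) = |6|·3.1 = 18.6 (shifts cancel; spread scales by |a|).

IQR(S) = 18.6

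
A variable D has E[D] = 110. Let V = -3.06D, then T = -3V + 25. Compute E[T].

E[V] = (-3.06)·110 = -336.6.
E[T] = (-3)·(-336.6) + 25 = 1034.8.

E[T] = 1034.8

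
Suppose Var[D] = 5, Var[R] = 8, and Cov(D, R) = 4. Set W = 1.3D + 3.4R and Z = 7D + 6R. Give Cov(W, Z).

By bilinearity, Cov(W, Z) = ac·Var[D] + bd·Var[R] + (ad+bc)·Cov(D, R), with a=1.3, b=3.4, c=7, d=6.
ac·Var[D] = 1.3·7·5 = 45.5
bd·Var[R] = 3.4·6·8 = 163.2
(ad+bc)·Cov(D, R) = (31.6)·4 = 126.4
Cov(W, Z) = 45.5 + 163.2 + 126.4 = 335.1.

Cov(W, Z) = 335.1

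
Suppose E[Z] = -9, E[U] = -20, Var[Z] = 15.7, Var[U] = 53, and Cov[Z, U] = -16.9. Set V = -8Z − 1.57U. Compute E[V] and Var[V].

E[V] = (-8)·E[Z] + (-1.57)·E[U] = (-8)·(-9) + (-1.57)·(-20) = 103.4.
Var[V] = a²·Var[Z] + b²·Var[U] + 2ab·Cov[Z, U] with a = -8, b = -1.57.
= (-8)²·15.7 + (-1.57)²·53 + 2·(-8)·(-1.57)·(-16.9)
= 1004.8 + 130.6397 + (-424.528) = 710.9117.

E[V] = 103.4, Var[V] = 710.9117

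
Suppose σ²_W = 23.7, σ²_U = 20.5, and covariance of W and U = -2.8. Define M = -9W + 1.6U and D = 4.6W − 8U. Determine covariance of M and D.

By bilinearity, covariance of M and D = ac·σ²_W + bd·σ²_U + (ad+bc)·covariance of W and U, with a=-9, b=1.6, c=4.6, d=-8.
ac·σ²_W = (-9)·4.6·23.7 = -981.18
bd·σ²_U = 1.6·(-8)·20.5 = -262.4
(ad+bc)·covariance of W and U = (79.36)·(-2.8) = -222.208
covariance of M and D = -981.18 + (-262.4) + (-222.208) = -1465.788.

covariance of M and D = -1465.788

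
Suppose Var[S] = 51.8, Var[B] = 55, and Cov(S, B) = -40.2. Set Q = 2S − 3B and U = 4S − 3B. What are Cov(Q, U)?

Cov(Q, U) = 1633

By bilinearity, Cov(Q, U) = ac·Var[S] + bd·Var[B] + (ad+bc)·Cov(S, B), with a=2, b=-3, c=4, d=-3.
ac·Var[S] = 2·4·51.8 = 414.4
bd·Var[B] = (-3)·(-3)·55 = 495
(ad+bc)·Cov(S, B) = (-18)·(-40.2) = 723.6
Cov(Q, U) = 414.4 + 495 + 723.6 = 1633.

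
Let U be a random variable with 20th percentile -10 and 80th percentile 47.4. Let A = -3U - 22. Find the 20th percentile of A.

Since a = -3 < 0 the transformation is decreasing, reversing order: the 20th percentile of A corresponds to the 80th percentile of U.
So P_{20}(A) = a·P_{80}(U) + b = (-3)·47.4 + (-22) = -164.2.

20th percentile of A = -164.2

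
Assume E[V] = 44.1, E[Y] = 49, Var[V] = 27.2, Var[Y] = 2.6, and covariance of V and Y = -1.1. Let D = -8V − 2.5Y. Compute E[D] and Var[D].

E[D] = -475.3, Var[D] = 1713.05

E[D] = (-8)·E[V] + (-2.5)·E[Y] = (-8)·44.1 + (-2.5)·49 = -475.3.
Var[D] = a²·Var[V] + b²·Var[Y] + 2ab·covariance of V and Y with a = -8, b = -2.5.
= (-8)²·27.2 + (-2.5)²·2.6 + 2·(-8)·(-2.5)·(-1.1)
= 1740.8 + 16.25 + (-44) = 1713.05.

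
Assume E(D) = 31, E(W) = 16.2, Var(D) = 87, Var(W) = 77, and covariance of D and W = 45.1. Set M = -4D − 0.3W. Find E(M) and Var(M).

E(M) = (-4)·E(D) + (-0.3)·E(W) = (-4)·31 + (-0.3)·16.2 = -128.86.
Var(M) = a²·Var(D) + b²·Var(W) + 2ab·covariance of D and W with a = -4, b = -0.3.
= (-4)²·87 + (-0.3)²·77 + 2·(-4)·(-0.3)·45.1
= 1392 + 6.93 + 108.24 = 1507.17.

E(M) = -128.86, Var(M) = 1507.17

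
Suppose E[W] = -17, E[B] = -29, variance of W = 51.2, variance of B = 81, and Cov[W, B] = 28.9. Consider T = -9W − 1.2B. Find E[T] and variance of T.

E[T] = (-9)·E[W] + (-1.2)·E[B] = (-9)·(-17) + (-1.2)·(-29) = 187.8.
variance of T = a²·variance of W + b²·variance of B + 2ab·Cov[W, B] with a = -9, b = -1.2.
= (-9)²·51.2 + (-1.2)²·81 + 2·(-9)·(-1.2)·28.9
= 4147.2 + 116.64 + 624.24 = 4888.08.

E[T] = 187.8, variance of T = 4888.08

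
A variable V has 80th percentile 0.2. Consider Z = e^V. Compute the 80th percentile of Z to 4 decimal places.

e^V is increasing, so P_{80}(Z) = g(P_{80}(V)) ≈ 1.2214.

80th percentile of Z = 1.2214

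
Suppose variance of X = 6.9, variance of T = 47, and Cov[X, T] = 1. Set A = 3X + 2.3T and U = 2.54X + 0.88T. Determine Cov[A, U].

Cov[A, U] = 156.188

By bilinearity, Cov[A, U] = ac·variance of X + bd·variance of T + (ad+bc)·Cov[X, T], with a=3, b=2.3, c=2.54, d=0.88.
ac·variance of X = 3·2.54·6.9 = 52.578
bd·variance of T = 2.3·0.88·47 = 95.128
(ad+bc)·Cov[X, T] = (8.482)·1 = 8.482
Cov[A, U] = 52.578 + 95.128 + 8.482 = 156.188.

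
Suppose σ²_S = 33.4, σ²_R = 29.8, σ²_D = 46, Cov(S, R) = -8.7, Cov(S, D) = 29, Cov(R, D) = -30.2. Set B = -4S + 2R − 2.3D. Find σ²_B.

σ²_B = a²·σ²_S + b²·σ²_R + c²·σ²_D + 2ab·Cov(S, R) + 2ac·Cov(S, D) + 2bc·Cov(R, D), with a = -4, b = 2, c = -2.3.
= 534.4 + 119.2 + 243.34 + 139.2 + 533.6 + 277.84
= 1847.58.

σ²_B = 1847.58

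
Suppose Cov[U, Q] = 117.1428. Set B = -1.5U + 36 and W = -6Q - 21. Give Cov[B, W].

Cov[B, W] = 1054.2852

Cov[B, W] = a·c·Cov[U, Q] = (-1.5)·(-6)·117.1428 = 1054.2852. Additive constants drop out.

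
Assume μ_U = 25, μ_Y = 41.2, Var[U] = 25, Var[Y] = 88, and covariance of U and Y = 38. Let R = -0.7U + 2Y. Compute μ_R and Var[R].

μ_R = (-0.7)·μ_U + 2·μ_Y = (-0.7)·25 + 2·41.2 = 64.9.
Var[R] = a²·Var[U] + b²·Var[Y] + 2ab·covariance of U and Y with a = -0.7, b = 2.
= (-0.7)²·25 + 2²·88 + 2·(-0.7)·2·38
= 12.25 + 352 + (-106.4) = 257.85.

μ_R = 64.9, Var[R] = 257.85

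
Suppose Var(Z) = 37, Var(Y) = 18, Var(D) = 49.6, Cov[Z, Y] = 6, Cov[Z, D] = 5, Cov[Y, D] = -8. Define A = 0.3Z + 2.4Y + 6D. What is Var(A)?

Var(A) = a²·Var(Z) + b²·Var(Y) + c²·Var(D) + 2ab·Cov[Z, Y] + 2ac·Cov[Z, D] + 2bc·Cov[Y, D], with a = 0.3, b = 2.4, c = 6.
= 3.33 + 103.68 + 1785.6 + 8.64 + 18 + (-230.4)
= 1688.85.

Var(A) = 1688.85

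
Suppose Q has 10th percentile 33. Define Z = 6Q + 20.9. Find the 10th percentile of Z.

10th percentile of Z = 218.9

Since a = 6 > 0 the transformation is increasing, so the 10th percentile of Z = a·(P_{10} of Q) + b = 6·33 + 20.9 = 218.9.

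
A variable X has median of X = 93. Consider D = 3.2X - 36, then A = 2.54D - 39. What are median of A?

median of D = 3.2·93 + (-36) = 261.6.
median of A = 2.54·261.6 + (-39) = 625.464.

median of A = 625.464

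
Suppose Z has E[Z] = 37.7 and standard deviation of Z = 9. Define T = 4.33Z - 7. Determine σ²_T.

T = 4.33Z - 7 is linear with a = 4.33, b = -7.
σ²_Z = 9² = 81.
σ²_T = a²·σ²_Z = 4.33²·81 = 1518.6609 (the additive constant -7 does not affect variance).

σ²_T = 1518.6609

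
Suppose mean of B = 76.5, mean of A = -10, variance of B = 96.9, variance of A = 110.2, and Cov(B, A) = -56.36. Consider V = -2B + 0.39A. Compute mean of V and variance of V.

mean of V = (-2)·mean of B + 0.39·mean of A = (-2)·76.5 + 0.39·(-10) = -156.9.
variance of V = a²·variance of B + b²·variance of A + 2ab·Cov(B, A) with a = -2, b = 0.39.
= (-2)²·96.9 + 0.39²·110.2 + 2·(-2)·0.39·(-56.36)
= 387.6 + 16.76142 + 87.9216 = 492.28302.

mean of V = -156.9, variance of V = 492.28302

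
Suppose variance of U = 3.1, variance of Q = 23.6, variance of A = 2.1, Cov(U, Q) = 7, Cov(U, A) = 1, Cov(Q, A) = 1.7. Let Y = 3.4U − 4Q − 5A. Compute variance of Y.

variance of Y = 309.536

variance of Y = a²·variance of U + b²·variance of Q + c²·variance of A + 2ab·Cov(U, Q) + 2ac·Cov(U, A) + 2bc·Cov(Q, A), with a = 3.4, b = -4, c = -5.
= 35.836 + 377.6 + 52.5 + (-190.4) + (-34) + 68
= 309.536.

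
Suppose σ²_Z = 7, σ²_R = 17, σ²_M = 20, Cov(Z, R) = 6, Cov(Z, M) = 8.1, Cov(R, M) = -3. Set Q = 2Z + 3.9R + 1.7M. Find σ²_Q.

σ²_Q = a²·σ²_Z + b²·σ²_R + c²·σ²_M + 2ab·Cov(Z, R) + 2ac·Cov(Z, M) + 2bc·Cov(R, M), with a = 2, b = 3.9, c = 1.7.
= 28 + 258.57 + 57.8 + 93.6 + 55.08 + (-39.78)
= 453.27.

σ²_Q = 453.27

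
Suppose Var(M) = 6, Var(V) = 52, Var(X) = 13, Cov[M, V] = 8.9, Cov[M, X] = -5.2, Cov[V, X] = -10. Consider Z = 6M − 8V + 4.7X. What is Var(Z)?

Var(Z) = 3435.49

Var(Z) = a²·Var(M) + b²·Var(V) + c²·Var(X) + 2ab·Cov[M, V] + 2ac·Cov[M, X] + 2bc·Cov[V, X], with a = 6, b = -8, c = 4.7.
= 216 + 3328 + 287.17 + (-854.4) + (-293.28) + 752
= 3435.49.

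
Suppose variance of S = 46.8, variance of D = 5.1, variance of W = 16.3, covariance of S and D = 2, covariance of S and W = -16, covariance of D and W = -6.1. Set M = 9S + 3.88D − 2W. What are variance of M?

variance of M = a²·variance of S + b²·variance of D + c²·variance of W + 2ab·covariance of S and D + 2ac·covariance of S and W + 2bc·covariance of D and W, with a = 9, b = 3.88, c = -2.
= 3790.8 + 76.77744 + 65.2 + 139.68 + 576 + 94.672
= 4743.12944.

variance of M = 4743.12944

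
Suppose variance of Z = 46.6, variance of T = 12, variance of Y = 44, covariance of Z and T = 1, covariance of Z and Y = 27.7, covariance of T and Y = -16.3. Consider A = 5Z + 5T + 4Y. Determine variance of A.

variance of A = a²·variance of Z + b²·variance of T + c²·variance of Y + 2ab·covariance of Z and T + 2ac·covariance of Z and Y + 2bc·covariance of T and Y, with a = 5, b = 5, c = 4.
= 1165 + 300 + 704 + 50 + 1108 + (-652)
= 2675.

variance of A = 2675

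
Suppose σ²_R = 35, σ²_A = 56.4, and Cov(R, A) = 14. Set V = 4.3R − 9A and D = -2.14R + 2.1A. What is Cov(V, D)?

By bilinearity, Cov(V, D) = ac·σ²_R + bd·σ²_A + (ad+bc)·Cov(R, A), with a=4.3, b=-9, c=-2.14, d=2.1.
ac·σ²_R = 4.3·(-2.14)·35 = -322.07
bd·σ²_A = (-9)·2.1·56.4 = -1065.96
(ad+bc)·Cov(R, A) = (28.29)·14 = 396.06
Cov(V, D) = -322.07 + (-1065.96) + 396.06 = -991.97.

Cov(V, D) = -991.97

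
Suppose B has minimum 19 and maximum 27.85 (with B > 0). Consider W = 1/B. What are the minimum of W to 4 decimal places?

1/B is decreasing on this domain, so min(W) comes from max(B) = 27.85: min(W) = 1/(27.85) ≈ 0.0359.

min(W) = 0.0359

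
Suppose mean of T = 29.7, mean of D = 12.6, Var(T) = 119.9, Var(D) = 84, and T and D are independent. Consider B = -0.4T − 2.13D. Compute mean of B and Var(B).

mean of B = (-0.4)·mean of T + (-2.13)·mean of D = (-0.4)·29.7 + (-2.13)·12.6 = -38.718.
Var(B) = a²·Var(T) + b²·Var(D) + 2ab·covariance of T and D with a = -0.4, b = -2.13.
Independence gives covariance of T and D = 0.
= (-0.4)²·119.9 + (-2.13)²·84 + 2·(-0.4)·(-2.13)·0
= 19.184 + 381.0996 + 0 = 400.2836.

mean of B = -38.718, Var(B) = 400.2836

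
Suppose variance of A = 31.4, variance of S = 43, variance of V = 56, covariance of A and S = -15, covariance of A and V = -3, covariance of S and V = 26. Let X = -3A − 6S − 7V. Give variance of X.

variance of X = a²·variance of A + b²·variance of S + c²·variance of V + 2ab·covariance of A and S + 2ac·covariance of A and V + 2bc·covariance of S and V, with a = -3, b = -6, c = -7.
= 282.6 + 1548 + 2744 + (-540) + (-126) + 2184
= 6092.6.

variance of X = 6092.6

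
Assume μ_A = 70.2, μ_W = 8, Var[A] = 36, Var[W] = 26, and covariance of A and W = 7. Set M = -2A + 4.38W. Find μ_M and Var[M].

μ_M = -105.36, Var[M] = 520.1544

μ_M = (-2)·μ_A + 4.38·μ_W = (-2)·70.2 + 4.38·8 = -105.36.
Var[M] = a²·Var[A] + b²·Var[W] + 2ab·covariance of A and W with a = -2, b = 4.38.
= (-2)²·36 + 4.38²·26 + 2·(-2)·4.38·7
= 144 + 498.7944 + (-122.64) = 520.1544.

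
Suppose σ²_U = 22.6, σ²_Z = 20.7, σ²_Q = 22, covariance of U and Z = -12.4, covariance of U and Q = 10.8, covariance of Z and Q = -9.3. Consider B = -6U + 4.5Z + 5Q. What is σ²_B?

σ²_B = 1385.875

σ²_B = a²·σ²_U + b²·σ²_Z + c²·σ²_Q + 2ab·covariance of U and Z + 2ac·covariance of U and Q + 2bc·covariance of Z and Q, with a = -6, b = 4.5, c = 5.
= 813.6 + 419.175 + 550 + 669.6 + (-648) + (-418.5)
= 1385.875.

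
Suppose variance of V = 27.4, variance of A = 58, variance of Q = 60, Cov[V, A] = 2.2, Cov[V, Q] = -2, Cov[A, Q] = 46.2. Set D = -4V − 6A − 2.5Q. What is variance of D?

variance of D = 4353

variance of D = a²·variance of V + b²·variance of A + c²·variance of Q + 2ab·Cov[V, A] + 2ac·Cov[V, Q] + 2bc·Cov[A, Q], with a = -4, b = -6, c = -2.5.
= 438.4 + 2088 + 375 + 105.6 + (-40) + 1386
= 4353.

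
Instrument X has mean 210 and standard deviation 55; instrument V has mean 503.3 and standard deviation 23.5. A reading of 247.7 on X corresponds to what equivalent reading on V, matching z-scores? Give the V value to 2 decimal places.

V = 519.41

z = (247.7 − 210)/55 ≈ 0.6855.
V = 503.3 + z·23.5 = 503.3 + (247.7 − 210)·23.5/55 ≈ 519.41.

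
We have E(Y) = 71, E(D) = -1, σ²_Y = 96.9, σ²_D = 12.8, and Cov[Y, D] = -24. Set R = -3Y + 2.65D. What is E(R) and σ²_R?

E(R) = (-3)·E(Y) + 2.65·E(D) = (-3)·71 + 2.65·(-1) = -215.65.
σ²_R = a²·σ²_Y + b²·σ²_D + 2ab·Cov[Y, D] with a = -3, b = 2.65.
= (-3)²·96.9 + 2.65²·12.8 + 2·(-3)·2.65·(-24)
= 872.1 + 89.888 + 381.6 = 1343.588.

E(R) = -215.65, σ²_R = 1343.588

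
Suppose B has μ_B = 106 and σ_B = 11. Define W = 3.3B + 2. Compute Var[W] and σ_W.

Var[W] = 1317.69, σ_W = 36.3

W = 3.3B + 2 is linear with a = 3.3, b = 2.
Var[B] = 11² = 121.
Var[W] = a²·Var[B] = 3.3²·121 = 1317.69 (the additive constant 2 does not affect variance).
σ_W = |a|·σ_B = |3.3|·11 = 36.3.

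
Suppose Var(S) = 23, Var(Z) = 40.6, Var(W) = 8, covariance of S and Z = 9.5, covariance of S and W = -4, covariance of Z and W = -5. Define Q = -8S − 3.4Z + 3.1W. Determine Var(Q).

Var(Q) = 2838.816

Var(Q) = a²·Var(S) + b²·Var(Z) + c²·Var(W) + 2ab·covariance of S and Z + 2ac·covariance of S and W + 2bc·covariance of Z and W, with a = -8, b = -3.4, c = 3.1.
= 1472 + 469.336 + 76.88 + 516.8 + 198.4 + 105.4
= 2838.816.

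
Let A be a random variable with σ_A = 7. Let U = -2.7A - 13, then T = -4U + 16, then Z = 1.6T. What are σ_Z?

σ_U = |-2.7|·7 = 18.9.
σ_T = |-4|·18.9 = 75.6.
σ_Z = |1.6|·75.6 = 120.96.

σ_Z = 120.96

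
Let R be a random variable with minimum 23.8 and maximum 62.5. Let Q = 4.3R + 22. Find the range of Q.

Range(Q) = 166.41

Range of R = 62.5 − 23.8 = 38.7.
Range(Q) = |a|·Range(R) = |4.3|·38.7 = 166.41.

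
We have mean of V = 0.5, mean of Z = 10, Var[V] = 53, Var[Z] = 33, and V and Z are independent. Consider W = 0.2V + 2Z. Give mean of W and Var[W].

mean of W = 0.2·mean of V + 2·mean of Z = 0.2·0.5 + 2·10 = 20.1.
Var[W] = a²·Var[V] + b²·Var[Z] + 2ab·covariance of V and Z with a = 0.2, b = 2.
Independence gives covariance of V and Z = 0.
= 0.2²·53 + 2²·33 + 2·0.2·2·0
= 2.12 + 132 + 0 = 134.12.

mean of W = 20.1, Var[W] = 134.12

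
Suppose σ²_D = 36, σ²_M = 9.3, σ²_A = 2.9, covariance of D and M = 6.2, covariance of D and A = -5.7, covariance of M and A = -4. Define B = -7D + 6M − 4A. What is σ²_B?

σ²_B = a²·σ²_D + b²·σ²_M + c²·σ²_A + 2ab·covariance of D and M + 2ac·covariance of D and A + 2bc·covariance of M and A, with a = -7, b = 6, c = -4.
= 1764 + 334.8 + 46.4 + (-520.8) + (-319.2) + 192
= 1497.2.

σ²_B = 1497.2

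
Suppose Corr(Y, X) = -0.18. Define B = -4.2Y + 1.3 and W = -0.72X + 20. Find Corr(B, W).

Corr(B, W) = -0.18

Linear rescalings preserve correlation up to sign; here the slopes -4.2 and -0.72 have the same sign, so Corr(B, W) = Corr(Y, X) = -0.18.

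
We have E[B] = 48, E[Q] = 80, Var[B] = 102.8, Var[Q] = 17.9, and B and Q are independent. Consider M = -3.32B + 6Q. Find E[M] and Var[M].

E[M] = 320.64, Var[M] = 1777.50272

E[M] = (-3.32)·E[B] + 6·E[Q] = (-3.32)·48 + 6·80 = 320.64.
Var[M] = a²·Var[B] + b²·Var[Q] + 2ab·Cov[B, Q] with a = -3.32, b = 6.
Independence gives Cov[B, Q] = 0.
= (-3.32)²·102.8 + 6²·17.9 + 2·(-3.32)·6·0
= 1133.10272 + 644.4 + 0 = 1777.50272.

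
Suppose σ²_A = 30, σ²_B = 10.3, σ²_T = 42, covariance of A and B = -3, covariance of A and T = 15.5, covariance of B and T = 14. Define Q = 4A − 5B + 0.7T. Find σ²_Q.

σ²_Q = a²·σ²_A + b²·σ²_B + c²·σ²_T + 2ab·covariance of A and B + 2ac·covariance of A and T + 2bc·covariance of B and T, with a = 4, b = -5, c = 0.7.
= 480 + 257.5 + 20.58 + 120 + 86.8 + (-98)
= 866.88.

σ²_Q = 866.88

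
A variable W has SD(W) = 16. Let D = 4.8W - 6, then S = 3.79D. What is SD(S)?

SD(S) = 291.072

SD(D) = |4.8|·16 = 76.8.
SD(S) = |3.79|·76.8 = 291.072.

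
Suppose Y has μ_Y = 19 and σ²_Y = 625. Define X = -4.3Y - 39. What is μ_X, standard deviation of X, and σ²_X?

X = -4.3Y - 39 is linear with a = -4.3, b = -39.
μ_X = a·μ_Y + b = (-4.3)·19 + (-39) = -120.7.
standard deviation of Y = √625 = 25.
standard deviation of X = |a|·standard deviation of Y = |-4.3|·25 = 107.5.
σ²_X = a²·σ²_Y = (-4.3)²·625 = 11556.25 (the additive constant -39 does not affect variance).

μ_X = -120.7, standard deviation of X = 107.5, σ²_X = 11556.25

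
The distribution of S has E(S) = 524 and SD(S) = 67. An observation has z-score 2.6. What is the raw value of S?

S = 698.2

S = E(S) + z·SD(S) = 524 + 2.6·67 = 698.2.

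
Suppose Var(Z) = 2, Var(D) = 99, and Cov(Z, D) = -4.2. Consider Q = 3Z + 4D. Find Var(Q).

Var(Q) = a²·Var(Z) + b²·Var(D) + 2ab·Cov(Z, D) with a = 3, b = 4.
= 3²·2 + 4²·99 + 2·3·4·(-4.2)
= 18 + 1584 + (-100.8) = 1501.2.

Var(Q) = 1501.2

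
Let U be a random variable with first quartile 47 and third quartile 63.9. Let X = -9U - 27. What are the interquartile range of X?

IQR(X) = 152.1

IQR of U = Q3 − Q1 = 63.9 − 47 = 16.9.
Under X = aU + b, IQR(X) = |a|·IQR(U) = |-9|·16.9 = 152.1 (shifts cancel; spread scales by |a|).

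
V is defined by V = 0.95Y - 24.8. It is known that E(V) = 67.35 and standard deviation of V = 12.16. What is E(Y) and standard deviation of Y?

From V = 0.95Y - 24.8: E(V) = a·E(Y) + b, so E(Y) = (E(V) − b)/a = (67.35 − (-24.8))/0.95 = 97.
standard deviation of V = |a|·standard deviation of Y, so standard deviation of Y = 12.16/|0.95| = 12.8.

E(Y) = 97, standard deviation of Y = 12.8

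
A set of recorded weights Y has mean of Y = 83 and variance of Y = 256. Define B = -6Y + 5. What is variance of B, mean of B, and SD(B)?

B = -6Y + 5 is linear with a = -6, b = 5.
variance of B = a²·variance of Y = (-6)²·256 = 9216 (the additive constant 5 does not affect variance).
mean of B = a·mean of Y + b = (-6)·83 + 5 = -493.
SD(Y) = √256 = 16.
SD(B) = |a|·SD(Y) = |-6|·16 = 96.

variance of B = 9216, mean of B = -493, SD(B) = 96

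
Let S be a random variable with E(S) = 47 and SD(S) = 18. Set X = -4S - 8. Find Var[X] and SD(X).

X = -4S - 8 is linear with a = -4, b = -8.
Var[S] = 18² = 324.
Var[X] = a²·Var[S] = (-4)²·324 = 5184 (the additive constant -8 does not affect variance).
SD(X) = |a|·SD(S) = |-4|·18 = 72.

Var[X] = 5184, SD(X) = 72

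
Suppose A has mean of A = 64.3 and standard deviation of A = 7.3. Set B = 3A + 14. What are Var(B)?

B = 3A + 14 is linear with a = 3, b = 14.
Var(A) = 7.3² = 53.29.
Var(B) = a²·Var(A) = 3²·53.29 = 479.61 (the additive constant 14 does not affect variance).

Var(B) = 479.61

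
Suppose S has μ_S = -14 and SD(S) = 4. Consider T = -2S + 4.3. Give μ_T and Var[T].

T = -2S + 4.3 is linear with a = -2, b = 4.3.
μ_T = a·μ_S + b = (-2)·(-14) + 4.3 = 32.3.
Var[S] = 4² = 16.
Var[T] = a²·Var[S] = (-2)²·16 = 64 (the additive constant 4.3 does not affect variance).

μ_T = 32.3, Var[T] = 64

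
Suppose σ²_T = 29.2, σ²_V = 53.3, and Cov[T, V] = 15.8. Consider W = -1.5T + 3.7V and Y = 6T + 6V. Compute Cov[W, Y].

By bilinearity, Cov[W, Y] = ac·σ²_T + bd·σ²_V + (ad+bc)·Cov[T, V], with a=-1.5, b=3.7, c=6, d=6.
ac·σ²_T = (-1.5)·6·29.2 = -262.8
bd·σ²_V = 3.7·6·53.3 = 1183.26
(ad+bc)·Cov[T, V] = (13.2)·15.8 = 208.56
Cov[W, Y] = -262.8 + 1183.26 + 208.56 = 1129.02.

Cov[W, Y] = 1129.02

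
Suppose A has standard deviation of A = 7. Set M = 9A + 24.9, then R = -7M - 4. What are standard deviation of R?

standard deviation of M = |9|·7 = 63.
standard deviation of R = |-7|·63 = 441.

standard deviation of R = 441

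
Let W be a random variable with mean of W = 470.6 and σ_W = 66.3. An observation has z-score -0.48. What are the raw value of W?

W = mean of W + z·σ_W = 470.6 + (-0.48)·66.3 = 438.776.

W = 438.776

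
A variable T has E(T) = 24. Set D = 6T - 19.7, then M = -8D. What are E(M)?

E(D) = 6·24 + (-19.7) = 124.3.
E(M) = (-8)·124.3 = -994.4.

E(M) = -994.4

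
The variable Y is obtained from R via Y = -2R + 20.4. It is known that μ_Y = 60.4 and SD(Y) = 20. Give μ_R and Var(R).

From Y = -2R + 20.4: μ_Y = a·μ_R + b, so μ_R = (μ_Y − b)/a = (60.4 − 20.4)/(-2) = -20.
Var(Y) = 20² = 400.
Var(Y) = a²·Var(R), so Var(R) = 400/(-2)² = 100.

μ_R = -20, Var(R) = 100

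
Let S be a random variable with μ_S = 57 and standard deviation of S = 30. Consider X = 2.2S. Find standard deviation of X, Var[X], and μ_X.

X = 2.2S is linear with a = 2.2, b = 0.
standard deviation of X = |a|·standard deviation of S = |2.2|·30 = 66.
Var[S] = 30² = 900.
Var[X] = a²·Var[S] = 2.2²·900 = 4356.
μ_X = a·μ_S + b = 2.2·57 = 125.4.

standard deviation of X = 66, Var[X] = 4356, μ_X = 125.4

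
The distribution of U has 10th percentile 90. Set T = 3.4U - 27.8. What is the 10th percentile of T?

Since a = 3.4 > 0 the transformation is increasing, so the 10th percentile of T = a·(P_{10} of U) + b = 3.4·90 + (-27.8) = 278.2.

10th percentile of T = 278.2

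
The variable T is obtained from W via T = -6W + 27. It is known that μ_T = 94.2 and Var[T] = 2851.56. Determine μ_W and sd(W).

From T = -6W + 27: μ_T = a·μ_W + b, so μ_W = (μ_T − b)/a = (94.2 − 27)/(-6) = -11.2.
sd(T) = √2851.56 = 53.4.
sd(T) = |a|·sd(W), so sd(W) = 53.4/|-6| = 8.9.

μ_W = -11.2, sd(W) = 8.9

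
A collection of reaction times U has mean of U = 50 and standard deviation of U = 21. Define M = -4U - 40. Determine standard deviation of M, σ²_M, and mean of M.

M = -4U - 40 is linear with a = -4, b = -40.
standard deviation of M = |a|·standard deviation of U = |-4|·21 = 84.
σ²_U = 21² = 441.
σ²_M = a²·σ²_U = (-4)²·441 = 7056 (the additive constant -40 does not affect variance).
mean of M = a·mean of U + b = (-4)·50 + (-40) = -240.

standard deviation of M = 84, σ²_M = 7056, mean of M = -240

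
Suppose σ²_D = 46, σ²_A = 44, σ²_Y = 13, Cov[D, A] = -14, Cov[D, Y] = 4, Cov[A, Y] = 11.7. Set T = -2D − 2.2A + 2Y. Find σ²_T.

σ²_T = 190.8

σ²_T = a²·σ²_D + b²·σ²_A + c²·σ²_Y + 2ab·Cov[D, A] + 2ac·Cov[D, Y] + 2bc·Cov[A, Y], with a = -2, b = -2.2, c = 2.
= 184 + 212.96 + 52 + (-123.2) + (-32) + (-102.96)
= 190.8.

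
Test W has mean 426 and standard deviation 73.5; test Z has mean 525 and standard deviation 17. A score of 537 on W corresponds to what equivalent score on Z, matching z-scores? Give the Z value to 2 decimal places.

z = (537 − 426)/73.5 ≈ 1.5102.
Z = 525 + z·17 = 525 + (537 − 426)·17/73.5 ≈ 550.67.

Z = 550.67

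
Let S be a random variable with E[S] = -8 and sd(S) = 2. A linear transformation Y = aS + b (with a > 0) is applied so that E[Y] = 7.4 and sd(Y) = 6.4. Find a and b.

a = 3.2, b = 33

sd(Y) = a·sd(S) (a > 0), so a = 6.4/2 = 3.2.
E[Y] = a·E[S] + b, so b = 7.4 − 3.2·(-8) = 33.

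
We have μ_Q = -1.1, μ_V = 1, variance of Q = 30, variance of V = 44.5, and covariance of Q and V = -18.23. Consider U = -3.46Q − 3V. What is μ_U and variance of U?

μ_U = (-3.46)·μ_Q + (-3)·μ_V = (-3.46)·(-1.1) + (-3)·1 = 0.806.
variance of U = a²·variance of Q + b²·variance of V + 2ab·covariance of Q and V with a = -3.46, b = -3.
= (-3.46)²·30 + (-3)²·44.5 + 2·(-3.46)·(-3)·(-18.23)
= 359.148 + 400.5 + (-378.4548) = 381.1932.

μ_U = 0.806, variance of U = 381.1932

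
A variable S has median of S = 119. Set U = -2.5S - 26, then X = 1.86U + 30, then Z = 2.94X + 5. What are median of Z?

median of Z = -1675.8274

median of U = (-2.5)·119 + (-26) = -323.5.
median of X = 1.86·(-323.5) + 30 = -571.71.
median of Z = 2.94·(-571.71) + 5 = -1675.8274.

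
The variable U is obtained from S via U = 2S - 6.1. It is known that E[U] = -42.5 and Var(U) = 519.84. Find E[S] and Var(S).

E[S] = -18.2, Var(S) = 129.96

From U = 2S - 6.1: E[U] = a·E[S] + b, so E[S] = (E[U] − b)/a = (-42.5 − (-6.1))/2 = -18.2.
Var(U) = a²·Var(S), so Var(S) = 519.84/2² = 129.96.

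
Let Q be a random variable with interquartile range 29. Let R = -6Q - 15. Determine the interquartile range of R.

IQR(R) = 174

Under R = aQ + b, IQR(R) = |a|·IQR(Q) = |-6|·29 = 174 (shifts cancel; spread scales by |a|).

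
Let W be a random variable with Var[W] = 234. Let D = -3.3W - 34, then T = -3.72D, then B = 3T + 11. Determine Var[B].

Var[D] = (-3.3)²·234 = 2548.26.
Var[T] = (-3.72)²·2548.26 = 35263.841184.
Var[B] = 3²·35263.841184 = 317374.570656.

Var[B] = 317374.570656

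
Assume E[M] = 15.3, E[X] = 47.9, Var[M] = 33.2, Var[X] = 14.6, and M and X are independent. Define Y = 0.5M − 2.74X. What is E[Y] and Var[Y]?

E[Y] = 0.5·E[M] + (-2.74)·E[X] = 0.5·15.3 + (-2.74)·47.9 = -123.596.
Var[Y] = a²·Var[M] + b²·Var[X] + 2ab·Cov[M, X] with a = 0.5, b = -2.74.
Independence gives Cov[M, X] = 0.
= 0.5²·33.2 + (-2.74)²·14.6 + 2·0.5·(-2.74)·0
= 8.3 + 109.61096 + 0 = 117.91096.

E[Y] = -123.596, Var[Y] = 117.91096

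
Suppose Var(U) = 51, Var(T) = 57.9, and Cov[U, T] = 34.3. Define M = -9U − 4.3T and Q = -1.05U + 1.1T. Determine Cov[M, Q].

By bilinearity, Cov[M, Q] = ac·Var(U) + bd·Var(T) + (ad+bc)·Cov[U, T], with a=-9, b=-4.3, c=-1.05, d=1.1.
ac·Var(U) = (-9)·(-1.05)·51 = 481.95
bd·Var(T) = (-4.3)·1.1·57.9 = -273.867
(ad+bc)·Cov[U, T] = (-5.385)·34.3 = -184.7055
Cov[M, Q] = 481.95 + (-273.867) + (-184.7055) = 23.3775.

Cov[M, Q] = 23.3775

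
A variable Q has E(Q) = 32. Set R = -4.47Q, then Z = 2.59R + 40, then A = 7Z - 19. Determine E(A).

E(A) = -2332.3152

E(R) = (-4.47)·32 = -143.04.
E(Z) = 2.59·(-143.04) + 40 = -330.4736.
E(A) = 7·(-330.4736) + (-19) = -2332.3152.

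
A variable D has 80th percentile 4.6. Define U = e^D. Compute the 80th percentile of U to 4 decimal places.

80th percentile of U = 99.4843

e^D is increasing, so P_{80}(U) = g(P_{80}(D)) ≈ 99.4843.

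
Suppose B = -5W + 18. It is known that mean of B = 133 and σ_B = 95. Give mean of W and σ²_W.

From B = -5W + 18: mean of B = a·mean of W + b, so mean of W = (mean of B − b)/a = (133 − 18)/(-5) = -23.
σ²_B = 95² = 9025.
σ²_B = a²·σ²_W, so σ²_W = 9025/(-5)² = 361.

mean of W = -23, σ²_W = 361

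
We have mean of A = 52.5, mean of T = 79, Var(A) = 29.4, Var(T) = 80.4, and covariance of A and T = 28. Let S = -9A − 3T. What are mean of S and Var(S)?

mean of S = -709.5, Var(S) = 4617

mean of S = (-9)·mean of A + (-3)·mean of T = (-9)·52.5 + (-3)·79 = -709.5.
Var(S) = a²·Var(A) + b²·Var(T) + 2ab·covariance of A and T with a = -9, b = -3.
= (-9)²·29.4 + (-3)²·80.4 + 2·(-9)·(-3)·28
= 2381.4 + 723.6 + 1512 = 4617.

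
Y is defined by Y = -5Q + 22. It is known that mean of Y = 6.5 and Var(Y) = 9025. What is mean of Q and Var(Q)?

From Y = -5Q + 22: mean of Y = a·mean of Q + b, so mean of Q = (mean of Y − b)/a = (6.5 − 22)/(-5) = 3.1.
Var(Y) = a²·Var(Q), so Var(Q) = 9025/(-5)² = 361.

mean of Q = 3.1, Var(Q) = 361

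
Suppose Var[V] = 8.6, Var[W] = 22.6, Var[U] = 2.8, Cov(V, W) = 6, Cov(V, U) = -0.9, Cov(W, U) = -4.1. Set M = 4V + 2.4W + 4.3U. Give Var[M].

Var[M] = 319.164

Var[M] = a²·Var[V] + b²·Var[W] + c²·Var[U] + 2ab·Cov(V, W) + 2ac·Cov(V, U) + 2bc·Cov(W, U), with a = 4, b = 2.4, c = 4.3.
= 137.6 + 130.176 + 51.772 + 115.2 + (-30.96) + (-84.624)
= 319.164.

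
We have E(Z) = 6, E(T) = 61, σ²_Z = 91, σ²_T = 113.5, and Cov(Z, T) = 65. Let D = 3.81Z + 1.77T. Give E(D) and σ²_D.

E(D) = 3.81·E(Z) + 1.77·E(T) = 3.81·6 + 1.77·61 = 130.83.
σ²_D = a²·σ²_Z + b²·σ²_T + 2ab·Cov(Z, T) with a = 3.81, b = 1.77.
= 3.81²·91 + 1.77²·113.5 + 2·3.81·1.77·65
= 1320.9651 + 355.58415 + 876.681 = 2553.23025.

E(D) = 130.83, σ²_D = 2553.23025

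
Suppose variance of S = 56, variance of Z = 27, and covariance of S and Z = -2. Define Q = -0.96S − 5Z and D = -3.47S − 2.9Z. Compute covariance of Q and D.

covariance of Q and D = 537.7792

By bilinearity, covariance of Q and D = ac·variance of S + bd·variance of Z + (ad+bc)·covariance of S and Z, with a=-0.96, b=-5, c=-3.47, d=-2.9.
ac·variance of S = (-0.96)·(-3.47)·56 = 186.5472
bd·variance of Z = (-5)·(-2.9)·27 = 391.5
(ad+bc)·covariance of S and Z = (20.134)·(-2) = -40.268
covariance of Q and D = 186.5472 + 391.5 + (-40.268) = 537.7792.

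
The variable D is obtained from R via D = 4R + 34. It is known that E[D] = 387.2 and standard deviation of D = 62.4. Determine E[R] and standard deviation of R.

From D = 4R + 34: E[D] = a·E[R] + b, so E[R] = (E[D] − b)/a = (387.2 − 34)/4 = 88.3.
standard deviation of D = |a|·standard deviation of R, so standard deviation of R = 62.4/|4| = 15.6.

E[R] = 88.3, standard deviation of R = 15.6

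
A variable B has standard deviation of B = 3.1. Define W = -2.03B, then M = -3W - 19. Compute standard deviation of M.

standard deviation of M = 18.879

standard deviation of W = |-2.03|·3.1 = 6.293.
standard deviation of M = |-3|·6.293 = 18.879.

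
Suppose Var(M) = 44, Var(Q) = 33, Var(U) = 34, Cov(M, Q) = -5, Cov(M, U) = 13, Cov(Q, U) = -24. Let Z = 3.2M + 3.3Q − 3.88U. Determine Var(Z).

Var(Z) = a²·Var(M) + b²·Var(Q) + c²·Var(U) + 2ab·Cov(M, Q) + 2ac·Cov(M, U) + 2bc·Cov(Q, U), with a = 3.2, b = 3.3, c = -3.88.
= 450.56 + 359.37 + 511.8496 + (-105.6) + (-322.816) + 614.592
= 1507.9556.

Var(Z) = 1507.9556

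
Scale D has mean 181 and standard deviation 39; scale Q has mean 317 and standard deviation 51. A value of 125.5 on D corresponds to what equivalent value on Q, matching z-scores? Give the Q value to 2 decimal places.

Q = 244.42

z = (125.5 − 181)/39 ≈ -1.4231.
Q = 317 + z·51 = 317 + (125.5 − 181)·51/39 ≈ 244.42.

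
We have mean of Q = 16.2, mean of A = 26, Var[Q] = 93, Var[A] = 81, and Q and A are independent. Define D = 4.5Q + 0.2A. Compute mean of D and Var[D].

mean of D = 4.5·mean of Q + 0.2·mean of A = 4.5·16.2 + 0.2·26 = 78.1.
Var[D] = a²·Var[Q] + b²·Var[A] + 2ab·covariance of Q and A with a = 4.5, b = 0.2.
Independence gives covariance of Q and A = 0.
= 4.5²·93 + 0.2²·81 + 2·4.5·0.2·0
= 1883.25 + 3.24 + 0 = 1886.49.

mean of D = 78.1, Var[D] = 1886.49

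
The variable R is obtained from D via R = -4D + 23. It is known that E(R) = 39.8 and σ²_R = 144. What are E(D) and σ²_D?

From R = -4D + 23: E(R) = a·E(D) + b, so E(D) = (E(R) − b)/a = (39.8 − 23)/(-4) = -4.2.
σ²_R = a²·σ²_D, so σ²_D = 144/(-4)² = 9.

E(D) = -4.2, σ²_D = 9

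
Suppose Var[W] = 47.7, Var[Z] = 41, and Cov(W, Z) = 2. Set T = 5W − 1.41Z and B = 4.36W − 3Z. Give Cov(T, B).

By bilinearity, Cov(T, B) = ac·Var[W] + bd·Var[Z] + (ad+bc)·Cov(W, Z), with a=5, b=-1.41, c=4.36, d=-3.
ac·Var[W] = 5·4.36·47.7 = 1039.86
bd·Var[Z] = (-1.41)·(-3)·41 = 173.43
(ad+bc)·Cov(W, Z) = (-21.1476)·2 = -42.2952
Cov(T, B) = 1039.86 + 173.43 + (-42.2952) = 1170.9948.

Cov(T, B) = 1170.9948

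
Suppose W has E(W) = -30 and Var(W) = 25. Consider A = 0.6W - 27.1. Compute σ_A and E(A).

σ_A = 3, E(A) = -45.1

A = 0.6W - 27.1 is linear with a = 0.6, b = -27.1.
σ_W = √25 = 5.
σ_A = |a|·σ_W = |0.6|·5 = 3.
E(A) = a·E(W) + b = 0.6·(-30) + (-27.1) = -45.1.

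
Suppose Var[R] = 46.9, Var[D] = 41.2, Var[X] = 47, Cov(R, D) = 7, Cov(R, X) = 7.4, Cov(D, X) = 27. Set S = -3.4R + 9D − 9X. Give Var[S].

Var[S] = 3336.844

Var[S] = a²·Var[R] + b²·Var[D] + c²·Var[X] + 2ab·Cov(R, D) + 2ac·Cov(R, X) + 2bc·Cov(D, X), with a = -3.4, b = 9, c = -9.
= 542.164 + 3337.2 + 3807 + (-428.4) + 452.88 + (-4374)
= 3336.844.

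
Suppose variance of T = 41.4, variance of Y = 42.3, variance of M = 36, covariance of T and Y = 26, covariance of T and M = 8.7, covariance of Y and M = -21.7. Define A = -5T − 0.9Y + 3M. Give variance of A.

variance of A = 1483.443

variance of A = a²·variance of T + b²·variance of Y + c²·variance of M + 2ab·covariance of T and Y + 2ac·covariance of T and M + 2bc·covariance of Y and M, with a = -5, b = -0.9, c = 3.
= 1035 + 34.263 + 324 + 234 + (-261) + 117.18
= 1483.443.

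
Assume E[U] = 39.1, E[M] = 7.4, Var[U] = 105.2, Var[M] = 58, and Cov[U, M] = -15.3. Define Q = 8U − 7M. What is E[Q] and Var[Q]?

E[Q] = 261, Var[Q] = 11288.4

E[Q] = 8·E[U] + (-7)·E[M] = 8·39.1 + (-7)·7.4 = 261.
Var[Q] = a²·Var[U] + b²·Var[M] + 2ab·Cov[U, M] with a = 8, b = -7.
= 8²·105.2 + (-7)²·58 + 2·8·(-7)·(-15.3)
= 6732.8 + 2842 + 1713.6 = 11288.4.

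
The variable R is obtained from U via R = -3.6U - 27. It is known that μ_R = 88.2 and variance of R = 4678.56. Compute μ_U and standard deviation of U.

μ_U = -32, standard deviation of U = 19

From R = -3.6U - 27: μ_R = a·μ_U + b, so μ_U = (μ_R − b)/a = (88.2 − (-27))/(-3.6) = -32.
standard deviation of R = √4678.56 = 68.4.
standard deviation of R = |a|·standard deviation of U, so standard deviation of U = 68.4/|-3.6| = 19.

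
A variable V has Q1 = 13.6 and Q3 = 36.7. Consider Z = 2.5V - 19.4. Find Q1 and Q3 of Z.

a = 2.5 > 0: Q1(Z) = a·Q1(V)+b = 14.6, Q3(Z) = a·Q3(V)+b = 72.35.

Q1(Z) = 14.6, Q3(Z) = 72.35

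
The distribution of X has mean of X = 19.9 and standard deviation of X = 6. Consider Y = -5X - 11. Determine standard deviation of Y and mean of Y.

standard deviation of Y = 30, mean of Y = -110.5

Y = -5X - 11 is linear with a = -5, b = -11.
standard deviation of Y = |a|·standard deviation of X = |-5|·6 = 30.
mean of Y = a·mean of X + b = (-5)·19.9 + (-11) = -110.5.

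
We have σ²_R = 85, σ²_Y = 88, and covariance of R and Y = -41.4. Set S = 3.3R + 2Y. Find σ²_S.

σ²_S = 731.17

σ²_S = a²·σ²_R + b²·σ²_Y + 2ab·covariance of R and Y with a = 3.3, b = 2.
= 3.3²·85 + 2²·88 + 2·3.3·2·(-41.4)
= 925.65 + 352 + (-546.48) = 731.17.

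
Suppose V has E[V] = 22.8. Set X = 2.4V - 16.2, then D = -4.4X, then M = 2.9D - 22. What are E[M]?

E[M] = -513.5152

E[X] = 2.4·22.8 + (-16.2) = 38.52.
E[D] = (-4.4)·38.52 = -169.488.
E[M] = 2.9·(-169.488) + (-22) = -513.5152.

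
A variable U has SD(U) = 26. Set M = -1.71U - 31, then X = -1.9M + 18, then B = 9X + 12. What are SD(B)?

SD(B) = 760.266

SD(M) = |-1.71|·26 = 44.46.
SD(X) = |-1.9|·44.46 = 84.474.
SD(B) = |9|·84.474 = 760.266.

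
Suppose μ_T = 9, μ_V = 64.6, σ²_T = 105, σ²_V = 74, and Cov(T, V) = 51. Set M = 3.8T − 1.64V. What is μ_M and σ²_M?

μ_M = 3.8·μ_T + (-1.64)·μ_V = 3.8·9 + (-1.64)·64.6 = -71.744.
σ²_M = a²·σ²_T + b²·σ²_V + 2ab·Cov(T, V) with a = 3.8, b = -1.64.
= 3.8²·105 + (-1.64)²·74 + 2·3.8·(-1.64)·51
= 1516.2 + 199.0304 + (-635.664) = 1079.5664.

μ_M = -71.744, σ²_M = 1079.5664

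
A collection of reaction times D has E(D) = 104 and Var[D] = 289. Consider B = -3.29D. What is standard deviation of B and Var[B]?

standard deviation of B = 55.93, Var[B] = 3128.1649

B = -3.29D is linear with a = -3.29, b = 0.
standard deviation of D = √289 = 17.
standard deviation of B = |a|·standard deviation of D = |-3.29|·17 = 55.93.
Var[B] = a²·Var[D] = (-3.29)²·289 = 3128.1649.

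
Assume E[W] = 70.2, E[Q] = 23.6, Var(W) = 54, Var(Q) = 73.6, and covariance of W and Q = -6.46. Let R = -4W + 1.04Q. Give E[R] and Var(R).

E[R] = -256.256, Var(R) = 997.35296

E[R] = (-4)·E[W] + 1.04·E[Q] = (-4)·70.2 + 1.04·23.6 = -256.256.
Var(R) = a²·Var(W) + b²·Var(Q) + 2ab·covariance of W and Q with a = -4, b = 1.04.
= (-4)²·54 + 1.04²·73.6 + 2·(-4)·1.04·(-6.46)
= 864 + 79.60576 + 53.7472 = 997.35296.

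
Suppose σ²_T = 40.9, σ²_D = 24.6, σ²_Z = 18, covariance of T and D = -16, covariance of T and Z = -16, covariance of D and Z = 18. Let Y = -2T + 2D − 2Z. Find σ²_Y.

σ²_Y = 190

σ²_Y = a²·σ²_T + b²·σ²_D + c²·σ²_Z + 2ab·covariance of T and D + 2ac·covariance of T and Z + 2bc·covariance of D and Z, with a = -2, b = 2, c = -2.
= 163.6 + 98.4 + 72 + 128 + (-128) + (-144)
= 190.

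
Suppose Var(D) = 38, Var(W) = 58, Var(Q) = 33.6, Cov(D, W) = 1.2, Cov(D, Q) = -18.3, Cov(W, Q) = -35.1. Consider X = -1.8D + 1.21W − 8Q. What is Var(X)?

Var(X) = 2505.7066

Var(X) = a²·Var(D) + b²·Var(W) + c²·Var(Q) + 2ab·Cov(D, W) + 2ac·Cov(D, Q) + 2bc·Cov(W, Q), with a = -1.8, b = 1.21, c = -8.
= 123.12 + 84.9178 + 2150.4 + (-5.2272) + (-527.04) + 679.536
= 2505.7066.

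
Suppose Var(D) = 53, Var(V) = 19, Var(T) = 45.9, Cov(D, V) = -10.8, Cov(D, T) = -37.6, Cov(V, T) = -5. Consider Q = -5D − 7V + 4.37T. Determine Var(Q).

Var(Q) = 4325.56771

Var(Q) = a²·Var(D) + b²·Var(V) + c²·Var(T) + 2ab·Cov(D, V) + 2ac·Cov(D, T) + 2bc·Cov(V, T), with a = -5, b = -7, c = 4.37.
= 1325 + 931 + 876.54771 + (-756) + 1643.12 + 305.9
= 4325.56771.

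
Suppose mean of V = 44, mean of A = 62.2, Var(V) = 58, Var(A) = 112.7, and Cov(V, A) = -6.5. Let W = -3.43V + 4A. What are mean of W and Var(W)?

mean of W = (-3.43)·mean of V + 4·mean of A = (-3.43)·44 + 4·62.2 = 97.88.
Var(W) = a²·Var(V) + b²·Var(A) + 2ab·Cov(V, A) with a = -3.43, b = 4.
= (-3.43)²·58 + 4²·112.7 + 2·(-3.43)·4·(-6.5)
= 682.3642 + 1803.2 + 178.36 = 2663.9242.

mean of W = 97.88, Var(W) = 2663.9242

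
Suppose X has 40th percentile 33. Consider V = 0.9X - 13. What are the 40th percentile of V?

40th percentile of V = 16.7

Since a = 0.9 > 0 the transformation is increasing, so the 40th percentile of V = a·(P_{40} of X) + b = 0.9·33 + (-13) = 16.7.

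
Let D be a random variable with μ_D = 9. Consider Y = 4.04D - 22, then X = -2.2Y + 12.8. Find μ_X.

μ_X = -18.792

μ_Y = 4.04·9 + (-22) = 14.36.
μ_X = (-2.2)·14.36 + 12.8 = -18.792.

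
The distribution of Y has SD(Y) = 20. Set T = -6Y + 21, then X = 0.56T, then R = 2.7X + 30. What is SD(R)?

SD(T) = |-6|·20 = 120.
SD(X) = |0.56|·120 = 67.2.
SD(R) = |2.7|·67.2 = 181.44.

SD(R) = 181.44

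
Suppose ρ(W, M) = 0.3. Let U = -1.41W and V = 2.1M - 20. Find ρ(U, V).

Linear rescalings preserve |correlation|; the slopes -1.41 and 2.1 have opposite signs, so the correlation flips sign: ρ(U, V) = −ρ(W, M) = -0.3.

ρ(U, V) = -0.3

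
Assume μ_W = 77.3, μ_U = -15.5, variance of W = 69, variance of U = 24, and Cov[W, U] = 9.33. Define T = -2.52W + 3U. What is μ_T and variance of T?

μ_T = -241.296, variance of T = 513.108

μ_T = (-2.52)·μ_W + 3·μ_U = (-2.52)·77.3 + 3·(-15.5) = -241.296.
variance of T = a²·variance of W + b²·variance of U + 2ab·Cov[W, U] with a = -2.52, b = 3.
= (-2.52)²·69 + 3²·24 + 2·(-2.52)·3·9.33
= 438.1776 + 216 + (-141.0696) = 513.108.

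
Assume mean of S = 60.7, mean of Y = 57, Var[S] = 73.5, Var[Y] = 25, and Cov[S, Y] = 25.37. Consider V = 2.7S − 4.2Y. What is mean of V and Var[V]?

mean of V = 2.7·mean of S + (-4.2)·mean of Y = 2.7·60.7 + (-4.2)·57 = -75.51.
Var[V] = a²·Var[S] + b²·Var[Y] + 2ab·Cov[S, Y] with a = 2.7, b = -4.2.
= 2.7²·73.5 + (-4.2)²·25 + 2·2.7·(-4.2)·25.37
= 535.815 + 441 + (-575.3916) = 401.4234.

mean of V = -75.51, Var[V] = 401.4234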